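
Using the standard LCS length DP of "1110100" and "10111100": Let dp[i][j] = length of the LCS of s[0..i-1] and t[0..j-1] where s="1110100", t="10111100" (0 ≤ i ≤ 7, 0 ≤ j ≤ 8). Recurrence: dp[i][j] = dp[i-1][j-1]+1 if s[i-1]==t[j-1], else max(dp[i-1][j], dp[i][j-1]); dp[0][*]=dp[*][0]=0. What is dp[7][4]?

3

   ''  1  0  1  1  1  1  0  0
''  0  0  0  0  0  0  0  0  0
 1  0  1  1  1  1  1  1  1  1
 1  0  1  1  2  2  2  2  2  2
 1  0  1  1  2  3  3  3  3  3
 0  0  1  2  2  3  3  3  4  4
 1  0  1  2  3  3  4  4  4  4
 0  0  1  2  3  3  4  4  5  5
 0  0  1  2  3  3  4  4  5  6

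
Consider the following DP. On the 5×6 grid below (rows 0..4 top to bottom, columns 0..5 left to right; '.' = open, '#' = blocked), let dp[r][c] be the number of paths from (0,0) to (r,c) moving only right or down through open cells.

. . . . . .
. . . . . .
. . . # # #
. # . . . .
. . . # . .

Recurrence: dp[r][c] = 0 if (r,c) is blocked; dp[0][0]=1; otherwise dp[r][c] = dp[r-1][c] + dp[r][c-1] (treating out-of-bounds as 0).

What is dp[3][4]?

6

r\c   0   1   2   3   4   5
  0   1   1   1   1   1   1
  1   1   2   3   4   5   6
  2   1   3   6   0   0   0
  3   1   0   6   6   6   6
  4   1   1   7   0   6  12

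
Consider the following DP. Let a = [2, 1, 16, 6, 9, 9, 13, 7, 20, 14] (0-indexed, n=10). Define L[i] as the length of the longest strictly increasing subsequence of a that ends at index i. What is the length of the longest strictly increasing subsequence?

5

   i    0    1    2    3    4    5    6    7    8    9
a[i]    2    1   16    6    9    9   13    7   20   14
L[i]    1    1    2    2    3    3    4    3    5    5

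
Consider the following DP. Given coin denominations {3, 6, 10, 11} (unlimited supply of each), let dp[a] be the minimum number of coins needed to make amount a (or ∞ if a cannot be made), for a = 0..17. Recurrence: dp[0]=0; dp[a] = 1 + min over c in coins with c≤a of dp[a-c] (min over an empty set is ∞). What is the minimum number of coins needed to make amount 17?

 a  0  1  2  3  4  5  6  7  8  9 10 11 12 13 14 15 16 17
dp  0  -  -  1  -  -  1  -  -  2  1  1  2  2  2  3  2  2
(- denotes ∞ / unreachable)

2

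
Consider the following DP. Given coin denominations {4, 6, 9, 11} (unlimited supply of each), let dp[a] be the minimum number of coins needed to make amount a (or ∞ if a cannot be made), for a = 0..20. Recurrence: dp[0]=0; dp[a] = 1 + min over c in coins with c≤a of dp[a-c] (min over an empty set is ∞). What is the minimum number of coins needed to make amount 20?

2

 a  0  1  2  3  4  5  6  7  8  9 10 11 12 13 14 15 16 17 18 19 20
dp  0  -  -  -  1  -  1  -  2  1  2  1  2  2  3  2  3  2  2  3  2
(- denotes ∞ / unreachable)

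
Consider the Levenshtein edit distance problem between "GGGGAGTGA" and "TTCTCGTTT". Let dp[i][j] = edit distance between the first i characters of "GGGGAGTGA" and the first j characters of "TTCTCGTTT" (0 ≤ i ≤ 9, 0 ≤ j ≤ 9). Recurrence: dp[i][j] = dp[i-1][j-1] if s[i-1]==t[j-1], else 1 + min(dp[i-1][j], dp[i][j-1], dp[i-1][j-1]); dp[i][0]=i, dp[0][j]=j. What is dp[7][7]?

5

   ''  T  T  C  T  C  G  T  T  T
''  0  1  2  3  4  5  6  7  8  9
 G  1  1  2  3  4  5  5  6  7  8
 G  2  2  2  3  4  5  5  6  7  8
 G  3  3  3  3  4  5  5  6  7  8
 G  4  4  4  4  4  5  5  6  7  8
 A  5  5  5  5  5  5  6  6  7  8
 G  6  6  6  6  6  6  5  6  7  8
 T  7  6  6  7  6  7  6  5  6  7
 G  8  7  7  7  7  7  7  6  6  7
 A  9  8  8  8  8  8  8  7  7  7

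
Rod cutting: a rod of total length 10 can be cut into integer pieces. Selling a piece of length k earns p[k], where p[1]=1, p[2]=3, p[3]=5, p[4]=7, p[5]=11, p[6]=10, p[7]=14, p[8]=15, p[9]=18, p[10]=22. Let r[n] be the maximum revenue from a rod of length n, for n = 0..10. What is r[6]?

12

   n    0    1    2    3    4    5    6    7    8    9   10
r[n]    0    1    3    5    7   11   12   14   16   18   22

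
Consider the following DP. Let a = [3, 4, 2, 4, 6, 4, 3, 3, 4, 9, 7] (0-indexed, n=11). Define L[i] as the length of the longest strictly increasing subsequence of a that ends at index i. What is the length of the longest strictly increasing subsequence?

   i    0    1    2    3    4    5    6    7    8    9   10
a[i]    3    4    2    4    6    4    3    3    4    9    7
L[i]    1    2    1    2    3    2    2    2    3    4    4

4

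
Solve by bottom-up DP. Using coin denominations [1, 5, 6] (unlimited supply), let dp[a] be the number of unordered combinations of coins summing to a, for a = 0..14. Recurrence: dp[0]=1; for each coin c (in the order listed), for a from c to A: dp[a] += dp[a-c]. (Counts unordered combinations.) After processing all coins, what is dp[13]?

6

after  coin     0     1     2     3     4     5     6     7     8     9    10    11    12    13    14
          1     1     1     1     1     1     1     1     1     1     1     1     1     1     1     1
          5     1     1     1     1     1     2     2     2     2     2     3     3     3     3     3
          6     1     1     1     1     1     2     3     3     3     3     4     5     6     6     6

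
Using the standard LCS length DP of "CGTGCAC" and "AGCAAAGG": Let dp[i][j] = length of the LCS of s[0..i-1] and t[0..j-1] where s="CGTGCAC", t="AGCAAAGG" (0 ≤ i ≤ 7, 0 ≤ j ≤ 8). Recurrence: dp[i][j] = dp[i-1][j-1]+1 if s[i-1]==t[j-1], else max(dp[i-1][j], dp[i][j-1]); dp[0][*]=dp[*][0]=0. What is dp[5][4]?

   ''  A  G  C  A  A  A  G  G
''  0  0  0  0  0  0  0  0  0
 C  0  0  0  1  1  1  1  1  1
 G  0  0  1  1  1  1  1  2  2
 T  0  0  1  1  1  1  1  2  2
 G  0  0  1  1  1  1  1  2  3
 C  0  0  1  2  2  2  2  2  3
 A  0  1  1  2  3  3  3  3  3
 C  0  1  1  2  3  3  3  3  3

2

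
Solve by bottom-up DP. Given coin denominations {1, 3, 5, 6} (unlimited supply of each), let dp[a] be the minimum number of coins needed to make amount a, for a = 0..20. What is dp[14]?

 a  0  1  2  3  4  5  6  7  8  9 10 11 12 13 14 15 16 17 18 19 20
dp  0  1  2  1  2  1  1  2  2  2  2  2  2  3  3  3  3  3  3  4  4

3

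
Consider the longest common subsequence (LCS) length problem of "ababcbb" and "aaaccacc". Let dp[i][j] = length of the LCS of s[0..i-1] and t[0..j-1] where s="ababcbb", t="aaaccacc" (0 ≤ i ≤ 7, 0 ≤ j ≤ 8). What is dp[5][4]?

3

   ''  a  a  a  c  c  a  c  c
''  0  0  0  0  0  0  0  0  0
 a  0  1  1  1  1  1  1  1  1
 b  0  1  1  1  1  1  1  1  1
 a  0  1  2  2  2  2  2  2  2
 b  0  1  2  2  2  2  2  2  2
 c  0  1  2  2  3  3  3  3  3
 b  0  1  2  2  3  3  3  3  3
 b  0  1  2  2  3  3  3  3  3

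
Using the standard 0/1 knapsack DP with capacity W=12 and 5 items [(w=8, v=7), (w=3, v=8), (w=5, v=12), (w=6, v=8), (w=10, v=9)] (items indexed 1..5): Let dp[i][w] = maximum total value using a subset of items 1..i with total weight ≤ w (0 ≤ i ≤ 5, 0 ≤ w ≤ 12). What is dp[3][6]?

i\w   0   1   2   3   4   5   6   7   8   9  10  11  12
  0   0   0   0   0   0   0   0   0   0   0   0   0   0
  1   0   0   0   0   0   0   0   0   7   7   7   7   7
  2   0   0   0   8   8   8   8   8   8   8   8  15  15
  3   0   0   0   8   8  12  12  12  20  20  20  20  20
  4   0   0   0   8   8  12  12  12  20  20  20  20  20
  5   0   0   0   8   8  12  12  12  20  20  20  20  20

12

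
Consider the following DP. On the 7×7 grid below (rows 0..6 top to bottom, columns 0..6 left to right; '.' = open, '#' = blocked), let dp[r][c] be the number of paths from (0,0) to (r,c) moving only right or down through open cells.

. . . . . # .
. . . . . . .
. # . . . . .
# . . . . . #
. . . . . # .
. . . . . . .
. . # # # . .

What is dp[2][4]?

12

r\c   0   1   2   3   4   5   6
  0   1   1   1   1   1   0   0
  1   1   2   3   4   5   5   5
  2   1   0   3   7  12  17  22
  3   0   0   3  10  22  39   0
  4   0   0   3  13  35   0   0
  5   0   0   3  16  51  51  51
  6   0   0   0   0   0  51 102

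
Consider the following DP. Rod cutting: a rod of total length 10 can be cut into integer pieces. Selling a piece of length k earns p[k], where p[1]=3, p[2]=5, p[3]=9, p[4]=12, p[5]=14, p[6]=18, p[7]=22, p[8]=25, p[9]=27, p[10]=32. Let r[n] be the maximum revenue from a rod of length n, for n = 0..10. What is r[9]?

   n    0    1    2    3    4    5    6    7    8    9   10
r[n]    0    3    6    9   12   15   18   22   25   28   32

28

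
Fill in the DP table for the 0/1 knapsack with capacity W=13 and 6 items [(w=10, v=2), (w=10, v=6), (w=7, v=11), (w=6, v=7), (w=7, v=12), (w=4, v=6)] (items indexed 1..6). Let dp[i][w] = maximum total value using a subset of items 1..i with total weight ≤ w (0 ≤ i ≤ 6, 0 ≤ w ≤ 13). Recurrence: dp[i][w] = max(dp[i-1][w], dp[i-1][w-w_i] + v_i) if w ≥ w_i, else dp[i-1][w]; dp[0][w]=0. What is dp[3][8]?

i\w   0   1   2   3   4   5   6   7   8   9  10  11  12  13
  0   0   0   0   0   0   0   0   0   0   0   0   0   0   0
  1   0   0   0   0   0   0   0   0   0   0   2   2   2   2
  2   0   0   0   0   0   0   0   0   0   0   6   6   6   6
  3   0   0   0   0   0   0   0  11  11  11  11  11  11  11
  4   0   0   0   0   0   0   7  11  11  11  11  11  11  18
  5   0   0   0   0   0   0   7  12  12  12  12  12  12  19
  6   0   0   0   0   6   6   7  12  12  12  13  18  18  19

11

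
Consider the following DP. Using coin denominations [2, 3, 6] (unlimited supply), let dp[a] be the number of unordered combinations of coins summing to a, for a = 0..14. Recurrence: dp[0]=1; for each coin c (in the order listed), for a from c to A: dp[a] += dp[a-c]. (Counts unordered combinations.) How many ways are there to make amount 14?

6

after  coin     0     1     2     3     4     5     6     7     8     9    10    11    12    13    14
          2     1     0     1     0     1     0     1     0     1     0     1     0     1     0     1
          3     1     0     1     1     1     1     2     1     2     2     2     2     3     2     3
          6     1     0     1     1     1     1     3     1     3     3     3     3     6     3     6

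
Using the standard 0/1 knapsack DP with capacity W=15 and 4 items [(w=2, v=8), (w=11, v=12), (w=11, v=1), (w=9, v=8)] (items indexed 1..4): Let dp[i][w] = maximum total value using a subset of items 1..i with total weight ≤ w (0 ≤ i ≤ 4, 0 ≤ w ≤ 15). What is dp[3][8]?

8

i\w   0   1   2   3   4   5   6   7   8   9  10  11  12  13  14  15
  0   0   0   0   0   0   0   0   0   0   0   0   0   0   0   0   0
  1   0   0   8   8   8   8   8   8   8   8   8   8   8   8   8   8
  2   0   0   8   8   8   8   8   8   8   8   8  12  12  20  20  20
  3   0   0   8   8   8   8   8   8   8   8   8  12  12  20  20  20
  4   0   0   8   8   8   8   8   8   8   8   8  16  16  20  20  20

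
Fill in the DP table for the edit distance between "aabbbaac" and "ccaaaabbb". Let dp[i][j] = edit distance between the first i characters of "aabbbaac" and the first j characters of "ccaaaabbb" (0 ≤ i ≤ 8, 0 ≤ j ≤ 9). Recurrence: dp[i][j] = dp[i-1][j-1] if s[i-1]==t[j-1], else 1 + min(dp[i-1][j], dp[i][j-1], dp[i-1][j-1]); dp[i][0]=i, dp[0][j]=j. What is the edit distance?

7

   ''  c  c  a  a  a  a  b  b  b
''  0  1  2  3  4  5  6  7  8  9
 a  1  1  2  2  3  4  5  6  7  8
 a  2  2  2  2  2  3  4  5  6  7
 b  3  3  3  3  3  3  4  4  5  6
 b  4  4  4  4  4  4  4  4  4  5
 b  5  5  5  5  5  5  5  4  4  4
 a  6  6  6  5  5  5  5  5  5  5
 a  7  7  7  6  5  5  5  6  6  6
 c  8  7  7  7  6  6  6  6  7  7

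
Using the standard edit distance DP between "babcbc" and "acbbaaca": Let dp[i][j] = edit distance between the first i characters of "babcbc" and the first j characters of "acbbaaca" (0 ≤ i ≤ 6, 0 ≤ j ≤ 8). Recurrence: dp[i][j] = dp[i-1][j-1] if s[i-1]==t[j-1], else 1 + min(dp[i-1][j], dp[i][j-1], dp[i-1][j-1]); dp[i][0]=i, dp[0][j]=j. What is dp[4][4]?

3

   ''  a  c  b  b  a  a  c  a
''  0  1  2  3  4  5  6  7  8
 b  1  1  2  2  3  4  5  6  7
 a  2  1  2  3  3  3  4  5  6
 b  3  2  2  2  3  4  4  5  6
 c  4  3  2  3  3  4  5  4  5
 b  5  4  3  2  3  4  5  5  5
 c  6  5  4  3  3  4  5  5  6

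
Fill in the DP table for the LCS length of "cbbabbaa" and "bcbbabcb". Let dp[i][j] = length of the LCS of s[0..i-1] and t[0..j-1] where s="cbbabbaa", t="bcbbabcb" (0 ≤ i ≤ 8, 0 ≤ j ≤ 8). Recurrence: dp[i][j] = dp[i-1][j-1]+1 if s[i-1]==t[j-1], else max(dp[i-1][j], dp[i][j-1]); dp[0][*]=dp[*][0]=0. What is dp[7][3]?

   ''  b  c  b  b  a  b  c  b
''  0  0  0  0  0  0  0  0  0
 c  0  0  1  1  1  1  1  1  1
 b  0  1  1  2  2  2  2  2  2
 b  0  1  1  2  3  3  3  3  3
 a  0  1  1  2  3  4  4  4  4
 b  0  1  1  2  3  4  5  5  5
 b  0  1  1  2  3  4  5  5  6
 a  0  1  1  2  3  4  5  5  6
 a  0  1  1  2  3  4  5  5  6

2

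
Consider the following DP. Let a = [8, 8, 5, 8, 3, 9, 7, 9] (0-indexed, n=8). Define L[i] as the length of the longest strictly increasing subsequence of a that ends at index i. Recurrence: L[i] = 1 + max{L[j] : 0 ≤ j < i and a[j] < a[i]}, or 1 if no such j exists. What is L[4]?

1

   i    0    1    2    3    4    5    6    7
a[i]    8    8    5    8    3    9    7    9
L[i]    1    1    1    2    1    3    2    3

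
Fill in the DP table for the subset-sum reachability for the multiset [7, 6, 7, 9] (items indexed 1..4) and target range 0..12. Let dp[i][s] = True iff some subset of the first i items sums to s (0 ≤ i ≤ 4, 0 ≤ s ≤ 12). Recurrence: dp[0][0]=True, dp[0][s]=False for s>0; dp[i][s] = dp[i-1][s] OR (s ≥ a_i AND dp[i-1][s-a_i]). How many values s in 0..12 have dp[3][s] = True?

3

i\s   0   1   2   3   4   5   6   7   8   9  10  11  12
  0   T   F   F   F   F   F   F   F   F   F   F   F   F
  1   T   F   F   F   F   F   F   T   F   F   F   F   F
  2   T   F   F   F   F   F   T   T   F   F   F   F   F
  3   T   F   F   F   F   F   T   T   F   F   F   F   F
  4   T   F   F   F   F   F   T   T   F   T   F   F   F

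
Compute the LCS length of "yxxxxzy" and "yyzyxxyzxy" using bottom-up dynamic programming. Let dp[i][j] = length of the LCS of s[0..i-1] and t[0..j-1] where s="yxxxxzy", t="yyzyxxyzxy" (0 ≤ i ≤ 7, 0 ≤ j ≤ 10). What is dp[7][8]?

   ''  y  y  z  y  x  x  y  z  x  y
''  0  0  0  0  0  0  0  0  0  0  0
 y  0  1  1  1  1  1  1  1  1  1  1
 x  0  1  1  1  1  2  2  2  2  2  2
 x  0  1  1  1  1  2  3  3  3  3  3
 x  0  1  1  1  1  2  3  3  3  4  4
 x  0  1  1  1  1  2  3  3  3  4  4
 z  0  1  1  2  2  2  3  3  4  4  4
 y  0  1  2  2  3  3  3  4  4  4  5

4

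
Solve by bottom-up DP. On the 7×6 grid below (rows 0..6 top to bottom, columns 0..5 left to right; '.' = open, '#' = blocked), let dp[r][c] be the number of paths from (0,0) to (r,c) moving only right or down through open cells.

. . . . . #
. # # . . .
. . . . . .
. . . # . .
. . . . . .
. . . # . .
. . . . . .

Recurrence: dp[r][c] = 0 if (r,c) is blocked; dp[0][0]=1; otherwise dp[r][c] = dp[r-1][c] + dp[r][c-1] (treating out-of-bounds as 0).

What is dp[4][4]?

r\c   0   1   2   3   4   5
  0   1   1   1   1   1   0
  1   1   0   0   1   2   2
  2   1   1   1   2   4   6
  3   1   2   3   0   4  10
  4   1   3   6   6  10  20
  5   1   4  10   0  10  30
  6   1   5  15  15  25  55

10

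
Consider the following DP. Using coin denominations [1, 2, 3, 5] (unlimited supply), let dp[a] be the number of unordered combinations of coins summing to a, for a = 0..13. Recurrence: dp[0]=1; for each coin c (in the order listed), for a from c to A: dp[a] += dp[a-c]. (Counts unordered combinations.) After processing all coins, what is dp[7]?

10

after  coin     0     1     2     3     4     5     6     7     8     9    10    11    12    13
          1     1     1     1     1     1     1     1     1     1     1     1     1     1     1
          2     1     1     2     2     3     3     4     4     5     5     6     6     7     7
          3     1     1     2     3     4     5     7     8    10    12    14    16    19    21
          5     1     1     2     3     4     6     8    10    13    16    20    24    29    34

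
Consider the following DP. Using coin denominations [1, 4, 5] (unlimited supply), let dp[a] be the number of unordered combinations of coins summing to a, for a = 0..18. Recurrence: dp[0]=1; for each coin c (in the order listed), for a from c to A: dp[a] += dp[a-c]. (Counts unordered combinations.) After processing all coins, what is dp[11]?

after  coin     0     1     2     3     4     5     6     7     8     9    10    11    12    13    14    15    16    17    18
          1     1     1     1     1     1     1     1     1     1     1     1     1     1     1     1     1     1     1     1
          4     1     1     1     1     2     2     2     2     3     3     3     3     4     4     4     4     5     5     5
          5     1     1     1     1     2     3     3     3     4     5     6     6     7     8     9    10    11    12    13

6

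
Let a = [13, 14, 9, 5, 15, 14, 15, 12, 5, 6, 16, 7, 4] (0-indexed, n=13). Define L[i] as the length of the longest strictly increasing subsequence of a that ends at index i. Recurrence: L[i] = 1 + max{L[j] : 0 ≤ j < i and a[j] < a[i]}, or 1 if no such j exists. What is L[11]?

   i    0    1    2    3    4    5    6    7    8    9   10   11   12
a[i]   13   14    9    5   15   14   15   12    5    6   16    7    4
L[i]    1    2    1    1    3    2    3    2    1    2    4    3    1

3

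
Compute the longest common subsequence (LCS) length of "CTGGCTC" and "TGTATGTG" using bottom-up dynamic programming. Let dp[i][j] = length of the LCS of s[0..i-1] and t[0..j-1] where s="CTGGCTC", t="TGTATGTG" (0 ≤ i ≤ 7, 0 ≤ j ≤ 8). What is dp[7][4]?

   ''  T  G  T  A  T  G  T  G
''  0  0  0  0  0  0  0  0  0
 C  0  0  0  0  0  0  0  0  0
 T  0  1  1  1  1  1  1  1  1
 G  0  1  2  2  2  2  2  2  2
 G  0  1  2  2  2  2  3  3  3
 C  0  1  2  2  2  2  3  3  3
 T  0  1  2  3  3  3  3  4  4
 C  0  1  2  3  3  3  3  4  4

3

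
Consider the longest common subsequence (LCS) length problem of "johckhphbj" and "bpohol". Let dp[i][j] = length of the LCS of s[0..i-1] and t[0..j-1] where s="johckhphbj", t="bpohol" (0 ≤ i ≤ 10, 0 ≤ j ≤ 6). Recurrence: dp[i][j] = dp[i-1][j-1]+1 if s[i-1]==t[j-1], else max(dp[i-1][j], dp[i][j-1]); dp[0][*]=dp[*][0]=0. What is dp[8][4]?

   ''  b  p  o  h  o  l
''  0  0  0  0  0  0  0
 j  0  0  0  0  0  0  0
 o  0  0  0  1  1  1  1
 h  0  0  0  1  2  2  2
 c  0  0  0  1  2  2  2
 k  0  0  0  1  2  2  2
 h  0  0  0  1  2  2  2
 p  0  0  1  1  2  2  2
 h  0  0  1  1  2  2  2
 b  0  1  1  1  2  2  2
 j  0  1  1  1  2  2  2

2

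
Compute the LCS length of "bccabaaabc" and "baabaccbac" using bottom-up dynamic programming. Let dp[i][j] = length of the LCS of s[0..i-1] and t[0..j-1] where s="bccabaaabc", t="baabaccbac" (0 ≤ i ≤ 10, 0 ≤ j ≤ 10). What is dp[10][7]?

   ''  b  a  a  b  a  c  c  b  a  c
''  0  0  0  0  0  0  0  0  0  0  0
 b  0  1  1  1  1  1  1  1  1  1  1
 c  0  1  1  1  1  1  2  2  2  2  2
 c  0  1  1  1  1  1  2  3  3  3  3
 a  0  1  2  2  2  2  2  3  3  4  4
 b  0  1  2  2  3  3  3  3  4  4  4
 a  0  1  2  3  3  4  4  4  4  5  5
 a  0  1  2  3  3  4  4  4  4  5  5
 a  0  1  2  3  3  4  4  4  4  5  5
 b  0  1  2  3  4  4  4  4  5  5  5
 c  0  1  2  3  4  4  5  5  5  5  6

5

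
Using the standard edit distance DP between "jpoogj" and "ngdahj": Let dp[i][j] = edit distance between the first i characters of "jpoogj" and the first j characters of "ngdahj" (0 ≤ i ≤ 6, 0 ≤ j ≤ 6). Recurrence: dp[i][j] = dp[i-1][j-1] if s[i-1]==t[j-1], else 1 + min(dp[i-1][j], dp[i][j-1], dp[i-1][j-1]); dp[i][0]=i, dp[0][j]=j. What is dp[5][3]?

   ''  n  g  d  a  h  j
''  0  1  2  3  4  5  6
 j  1  1  2  3  4  5  5
 p  2  2  2  3  4  5  6
 o  3  3  3  3  4  5  6
 o  4  4  4  4  4  5  6
 g  5  5  4  5  5  5  6
 j  6  6  5  5  6  6  5

5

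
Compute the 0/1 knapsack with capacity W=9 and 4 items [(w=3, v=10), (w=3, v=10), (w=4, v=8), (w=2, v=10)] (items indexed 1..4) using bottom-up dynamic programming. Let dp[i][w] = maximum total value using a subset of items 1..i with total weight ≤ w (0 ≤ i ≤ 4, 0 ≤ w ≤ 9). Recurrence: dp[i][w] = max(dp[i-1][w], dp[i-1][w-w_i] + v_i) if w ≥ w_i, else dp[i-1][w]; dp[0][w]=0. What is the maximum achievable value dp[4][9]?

30

i\w   0   1   2   3   4   5   6   7   8   9
  0   0   0   0   0   0   0   0   0   0   0
  1   0   0   0  10  10  10  10  10  10  10
  2   0   0   0  10  10  10  20  20  20  20
  3   0   0   0  10  10  10  20  20  20  20
  4   0   0  10  10  10  20  20  20  30  30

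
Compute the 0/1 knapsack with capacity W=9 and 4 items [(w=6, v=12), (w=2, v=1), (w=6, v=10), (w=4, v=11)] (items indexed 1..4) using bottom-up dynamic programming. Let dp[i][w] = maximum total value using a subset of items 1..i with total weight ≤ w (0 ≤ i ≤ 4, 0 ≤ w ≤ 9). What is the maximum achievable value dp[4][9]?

i\w   0   1   2   3   4   5   6   7   8   9
  0   0   0   0   0   0   0   0   0   0   0
  1   0   0   0   0   0   0  12  12  12  12
  2   0   0   1   1   1   1  12  12  13  13
  3   0   0   1   1   1   1  12  12  13  13
  4   0   0   1   1  11  11  12  12  13  13

13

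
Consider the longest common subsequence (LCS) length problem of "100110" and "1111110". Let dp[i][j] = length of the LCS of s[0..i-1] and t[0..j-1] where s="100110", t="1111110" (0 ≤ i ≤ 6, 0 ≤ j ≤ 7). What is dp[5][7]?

   ''  1  1  1  1  1  1  0
''  0  0  0  0  0  0  0  0
 1  0  1  1  1  1  1  1  1
 0  0  1  1  1  1  1  1  2
 0  0  1  1  1  1  1  1  2
 1  0  1  2  2  2  2  2  2
 1  0  1  2  3  3  3  3  3
 0  0  1  2  3  3  3  3  4

3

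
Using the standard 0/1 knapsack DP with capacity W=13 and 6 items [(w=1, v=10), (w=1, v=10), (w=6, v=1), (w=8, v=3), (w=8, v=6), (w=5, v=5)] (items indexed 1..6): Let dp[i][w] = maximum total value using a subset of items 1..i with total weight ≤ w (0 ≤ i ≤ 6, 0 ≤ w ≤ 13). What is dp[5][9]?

21

i\w   0   1   2   3   4   5   6   7   8   9  10  11  12  13
  0   0   0   0   0   0   0   0   0   0   0   0   0   0   0
  1   0  10  10  10  10  10  10  10  10  10  10  10  10  10
  2   0  10  20  20  20  20  20  20  20  20  20  20  20  20
  3   0  10  20  20  20  20  20  20  21  21  21  21  21  21
  4   0  10  20  20  20  20  20  20  21  21  23  23  23  23
  5   0  10  20  20  20  20  20  20  21  21  26  26  26  26
  6   0  10  20  20  20  20  20  25  25  25  26  26  26  26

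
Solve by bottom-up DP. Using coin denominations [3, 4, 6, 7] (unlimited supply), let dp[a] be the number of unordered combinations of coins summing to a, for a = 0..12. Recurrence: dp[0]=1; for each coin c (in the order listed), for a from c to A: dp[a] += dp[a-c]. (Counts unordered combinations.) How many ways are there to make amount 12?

after  coin     0     1     2     3     4     5     6     7     8     9    10    11    12
          3     1     0     0     1     0     0     1     0     0     1     0     0     1
          4     1     0     0     1     1     0     1     1     1     1     1     1     2
          6     1     0     0     1     1     0     2     1     1     2     2     1     4
          7     1     0     0     1     1     0     2     2     1     2     3     2     4

4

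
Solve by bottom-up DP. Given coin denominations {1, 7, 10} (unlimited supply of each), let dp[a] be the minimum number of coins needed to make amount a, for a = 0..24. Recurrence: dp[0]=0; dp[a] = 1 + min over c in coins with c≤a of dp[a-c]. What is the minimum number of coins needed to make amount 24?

 a  0  1  2  3  4  5  6  7  8  9 10 11 12 13 14 15 16 17 18 19 20 21 22 23 24
dp  0  1  2  3  4  5  6  1  2  3  1  2  3  4  2  3  4  2  3  4  2  3  4  5  3

3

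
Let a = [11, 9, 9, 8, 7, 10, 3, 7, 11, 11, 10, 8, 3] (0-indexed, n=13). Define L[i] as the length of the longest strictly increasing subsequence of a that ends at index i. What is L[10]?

3

   i    0    1    2    3    4    5    6    7    8    9   10   11   12
a[i]   11    9    9    8    7   10    3    7   11   11   10    8    3
L[i]    1    1    1    1    1    2    1    2    3    3    3    3    1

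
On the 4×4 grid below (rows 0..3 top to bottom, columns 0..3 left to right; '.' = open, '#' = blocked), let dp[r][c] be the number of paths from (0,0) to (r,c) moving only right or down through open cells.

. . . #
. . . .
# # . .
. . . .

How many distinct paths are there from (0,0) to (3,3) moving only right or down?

9

r\c   0   1   2   3
  0   1   1   1   0
  1   1   2   3   3
  2   0   0   3   6
  3   0   0   3   9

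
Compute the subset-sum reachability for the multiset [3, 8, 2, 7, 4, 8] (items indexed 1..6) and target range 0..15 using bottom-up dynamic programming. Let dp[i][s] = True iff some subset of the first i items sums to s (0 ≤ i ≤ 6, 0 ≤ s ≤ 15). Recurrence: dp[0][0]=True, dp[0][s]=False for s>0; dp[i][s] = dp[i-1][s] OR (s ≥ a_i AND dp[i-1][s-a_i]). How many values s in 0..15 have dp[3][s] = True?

8

i\s   0   1   2   3   4   5   6   7   8   9  10  11  12  13  14  15
  0   T   F   F   F   F   F   F   F   F   F   F   F   F   F   F   F
  1   T   F   F   T   F   F   F   F   F   F   F   F   F   F   F   F
  2   T   F   F   T   F   F   F   F   T   F   F   T   F   F   F   F
  3   T   F   T   T   F   T   F   F   T   F   T   T   F   T   F   F
  4   T   F   T   T   F   T   F   T   T   T   T   T   T   T   F   T
  5   T   F   T   T   T   T   T   T   T   T   T   T   T   T   T   T
  6   T   F   T   T   T   T   T   T   T   T   T   T   T   T   T   T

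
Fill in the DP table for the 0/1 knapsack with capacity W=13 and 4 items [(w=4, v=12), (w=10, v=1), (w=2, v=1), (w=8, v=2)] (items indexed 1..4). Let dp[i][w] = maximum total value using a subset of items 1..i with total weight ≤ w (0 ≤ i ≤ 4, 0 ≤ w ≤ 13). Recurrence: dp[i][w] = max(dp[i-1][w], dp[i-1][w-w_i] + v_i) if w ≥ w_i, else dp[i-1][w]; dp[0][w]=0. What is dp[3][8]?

13

i\w   0   1   2   3   4   5   6   7   8   9  10  11  12  13
  0   0   0   0   0   0   0   0   0   0   0   0   0   0   0
  1   0   0   0   0  12  12  12  12  12  12  12  12  12  12
  2   0   0   0   0  12  12  12  12  12  12  12  12  12  12
  3   0   0   1   1  12  12  13  13  13  13  13  13  13  13
  4   0   0   1   1  12  12  13  13  13  13  13  13  14  14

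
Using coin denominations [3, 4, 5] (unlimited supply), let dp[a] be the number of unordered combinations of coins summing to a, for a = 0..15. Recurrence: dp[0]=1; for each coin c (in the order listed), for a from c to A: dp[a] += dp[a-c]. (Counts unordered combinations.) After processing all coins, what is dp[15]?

after  coin     0     1     2     3     4     5     6     7     8     9    10    11    12    13    14    15
          3     1     0     0     1     0     0     1     0     0     1     0     0     1     0     0     1
          4     1     0     0     1     1     0     1     1     1     1     1     1     2     1     1     2
          5     1     0     0     1     1     1     1     1     2     2     2     2     3     3     3     4

4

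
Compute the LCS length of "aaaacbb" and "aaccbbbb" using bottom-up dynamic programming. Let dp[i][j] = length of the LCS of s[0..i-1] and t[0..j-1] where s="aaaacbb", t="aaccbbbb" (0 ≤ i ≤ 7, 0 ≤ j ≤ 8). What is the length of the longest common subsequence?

   ''  a  a  c  c  b  b  b  b
''  0  0  0  0  0  0  0  0  0
 a  0  1  1  1  1  1  1  1  1
 a  0  1  2  2  2  2  2  2  2
 a  0  1  2  2  2  2  2  2  2
 a  0  1  2  2  2  2  2  2  2
 c  0  1  2  3  3  3  3  3  3
 b  0  1  2  3  3  4  4  4  4
 b  0  1  2  3  3  4  5  5  5

5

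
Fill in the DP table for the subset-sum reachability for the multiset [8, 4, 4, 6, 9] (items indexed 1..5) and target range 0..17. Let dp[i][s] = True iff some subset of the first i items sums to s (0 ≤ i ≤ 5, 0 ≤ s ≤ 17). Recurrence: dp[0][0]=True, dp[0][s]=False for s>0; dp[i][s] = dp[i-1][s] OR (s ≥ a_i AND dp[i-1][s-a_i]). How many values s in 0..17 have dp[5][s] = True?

i\s   0   1   2   3   4   5   6   7   8   9  10  11  12  13  14  15  16  17
  0   T   F   F   F   F   F   F   F   F   F   F   F   F   F   F   F   F   F
  1   T   F   F   F   F   F   F   F   T   F   F   F   F   F   F   F   F   F
  2   T   F   F   F   T   F   F   F   T   F   F   F   T   F   F   F   F   F
  3   T   F   F   F   T   F   F   F   T   F   F   F   T   F   F   F   T   F
  4   T   F   F   F   T   F   T   F   T   F   T   F   T   F   T   F   T   F
  5   T   F   F   F   T   F   T   F   T   T   T   F   T   T   T   T   T   T

12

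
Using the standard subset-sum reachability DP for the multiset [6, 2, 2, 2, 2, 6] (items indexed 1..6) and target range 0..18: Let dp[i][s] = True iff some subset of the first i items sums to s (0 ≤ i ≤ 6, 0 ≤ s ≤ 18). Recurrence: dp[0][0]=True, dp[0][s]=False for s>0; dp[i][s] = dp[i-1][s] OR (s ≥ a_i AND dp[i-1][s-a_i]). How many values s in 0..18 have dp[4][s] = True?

i\s   0   1   2   3   4   5   6   7   8   9  10  11  12  13  14  15  16  17  18
  0   T   F   F   F   F   F   F   F   F   F   F   F   F   F   F   F   F   F   F
  1   T   F   F   F   F   F   T   F   F   F   F   F   F   F   F   F   F   F   F
  2   T   F   T   F   F   F   T   F   T   F   F   F   F   F   F   F   F   F   F
  3   T   F   T   F   T   F   T   F   T   F   T   F   F   F   F   F   F   F   F
  4   T   F   T   F   T   F   T   F   T   F   T   F   T   F   F   F   F   F   F
  5   T   F   T   F   T   F   T   F   T   F   T   F   T   F   T   F   F   F   F
  6   T   F   T   F   T   F   T   F   T   F   T   F   T   F   T   F   T   F   T

7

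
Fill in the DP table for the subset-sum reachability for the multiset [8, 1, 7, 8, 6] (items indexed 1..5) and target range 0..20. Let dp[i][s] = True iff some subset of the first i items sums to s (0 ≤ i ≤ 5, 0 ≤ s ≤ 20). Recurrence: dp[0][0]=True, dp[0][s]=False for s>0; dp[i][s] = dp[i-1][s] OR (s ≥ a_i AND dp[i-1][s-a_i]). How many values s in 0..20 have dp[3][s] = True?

7

i\s   0   1   2   3   4   5   6   7   8   9  10  11  12  13  14  15  16  17  18  19  20
  0   T   F   F   F   F   F   F   F   F   F   F   F   F   F   F   F   F   F   F   F   F
  1   T   F   F   F   F   F   F   F   T   F   F   F   F   F   F   F   F   F   F   F   F
  2   T   T   F   F   F   F   F   F   T   T   F   F   F   F   F   F   F   F   F   F   F
  3   T   T   F   F   F   F   F   T   T   T   F   F   F   F   F   T   T   F   F   F   F
  4   T   T   F   F   F   F   F   T   T   T   F   F   F   F   F   T   T   T   F   F   F
  5   T   T   F   F   F   F   T   T   T   T   F   F   F   T   T   T   T   T   F   F   F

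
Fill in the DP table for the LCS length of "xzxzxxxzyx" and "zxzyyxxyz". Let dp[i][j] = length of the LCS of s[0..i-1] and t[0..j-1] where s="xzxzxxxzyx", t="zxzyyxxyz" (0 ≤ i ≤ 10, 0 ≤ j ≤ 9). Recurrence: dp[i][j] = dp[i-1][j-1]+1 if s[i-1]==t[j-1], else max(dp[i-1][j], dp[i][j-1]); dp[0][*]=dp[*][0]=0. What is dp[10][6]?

5

   ''  z  x  z  y  y  x  x  y  z
''  0  0  0  0  0  0  0  0  0  0
 x  0  0  1  1  1  1  1  1  1  1
 z  0  1  1  2  2  2  2  2  2  2
 x  0  1  2  2  2  2  3  3  3  3
 z  0  1  2  3  3  3  3  3  3  4
 x  0  1  2  3  3  3  4  4  4  4
 x  0  1  2  3  3  3  4  5  5  5
 x  0  1  2  3  3  3  4  5  5  5
 z  0  1  2  3  3  3  4  5  5  6
 y  0  1  2  3  4  4  4  5  6  6
 x  0  1  2  3  4  4  5  5  6  6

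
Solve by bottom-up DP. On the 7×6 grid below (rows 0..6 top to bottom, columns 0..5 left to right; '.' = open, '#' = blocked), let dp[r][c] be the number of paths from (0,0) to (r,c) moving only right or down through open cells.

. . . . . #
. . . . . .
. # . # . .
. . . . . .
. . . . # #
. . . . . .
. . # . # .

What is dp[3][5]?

r\c   0   1   2   3   4   5
  0   1   1   1   1   1   0
  1   1   2   3   4   5   5
  2   1   0   3   0   5  10
  3   1   1   4   4   9  19
  4   1   2   6  10   0   0
  5   1   3   9  19  19  19
  6   1   4   0  19   0  19

19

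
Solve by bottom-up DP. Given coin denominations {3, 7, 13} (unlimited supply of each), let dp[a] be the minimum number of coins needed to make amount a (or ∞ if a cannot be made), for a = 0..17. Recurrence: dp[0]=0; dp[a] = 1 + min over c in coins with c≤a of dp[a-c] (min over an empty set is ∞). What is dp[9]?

 a  0  1  2  3  4  5  6  7  8  9 10 11 12 13 14 15 16 17
dp  0  -  -  1  -  -  2  1  -  3  2  -  4  1  2  5  2  3
(- denotes ∞ / unreachable)

3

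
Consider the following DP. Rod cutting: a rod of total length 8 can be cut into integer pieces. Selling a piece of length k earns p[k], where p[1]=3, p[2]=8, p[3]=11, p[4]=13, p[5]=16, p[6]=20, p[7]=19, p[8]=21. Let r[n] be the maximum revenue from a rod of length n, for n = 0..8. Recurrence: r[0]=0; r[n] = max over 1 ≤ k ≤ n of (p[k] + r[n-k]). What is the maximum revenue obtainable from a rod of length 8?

   n    0    1    2    3    4    5    6    7    8
r[n]    0    3    8   11   16   19   24   27   32

32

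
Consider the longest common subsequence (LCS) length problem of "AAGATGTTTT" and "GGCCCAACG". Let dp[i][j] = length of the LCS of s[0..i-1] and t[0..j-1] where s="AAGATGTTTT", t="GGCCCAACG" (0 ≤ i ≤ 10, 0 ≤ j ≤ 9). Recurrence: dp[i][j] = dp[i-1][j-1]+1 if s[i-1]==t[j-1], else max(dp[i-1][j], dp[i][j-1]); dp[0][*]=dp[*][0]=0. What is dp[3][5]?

1

   ''  G  G  C  C  C  A  A  C  G
''  0  0  0  0  0  0  0  0  0  0
 A  0  0  0  0  0  0  1  1  1  1
 A  0  0  0  0  0  0  1  2  2  2
 G  0  1  1  1  1  1  1  2  2  3
 A  0  1  1  1  1  1  2  2  2  3
 T  0  1  1  1  1  1  2  2  2  3
 G  0  1  2  2  2  2  2  2  2  3
 T  0  1  2  2  2  2  2  2  2  3
 T  0  1  2  2  2  2  2  2  2  3
 T  0  1  2  2  2  2  2  2  2  3
 T  0  1  2  2  2  2  2  2  2  3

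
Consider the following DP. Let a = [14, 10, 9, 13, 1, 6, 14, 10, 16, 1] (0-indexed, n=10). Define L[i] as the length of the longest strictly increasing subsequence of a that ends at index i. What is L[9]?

1

   i    0    1    2    3    4    5    6    7    8    9
a[i]   14   10    9   13    1    6   14   10   16    1
L[i]    1    1    1    2    1    2    3    3    4    1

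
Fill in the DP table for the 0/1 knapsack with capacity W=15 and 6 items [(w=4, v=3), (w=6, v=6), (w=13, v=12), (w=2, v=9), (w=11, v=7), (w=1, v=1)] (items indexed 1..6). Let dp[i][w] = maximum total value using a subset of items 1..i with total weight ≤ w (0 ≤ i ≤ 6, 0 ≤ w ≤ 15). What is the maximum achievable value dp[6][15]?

21

i\w   0   1   2   3   4   5   6   7   8   9  10  11  12  13  14  15
  0   0   0   0   0   0   0   0   0   0   0   0   0   0   0   0   0
  1   0   0   0   0   3   3   3   3   3   3   3   3   3   3   3   3
  2   0   0   0   0   3   3   6   6   6   6   9   9   9   9   9   9
  3   0   0   0   0   3   3   6   6   6   6   9   9   9  12  12  12
  4   0   0   9   9   9   9  12  12  15  15  15  15  18  18  18  21
  5   0   0   9   9   9   9  12  12  15  15  15  15  18  18  18  21
  6   0   1   9  10  10  10  12  13  15  16  16  16  18  19  19  21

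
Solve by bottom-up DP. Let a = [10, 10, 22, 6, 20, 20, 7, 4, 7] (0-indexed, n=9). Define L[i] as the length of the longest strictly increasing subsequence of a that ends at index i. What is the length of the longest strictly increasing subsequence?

   i    0    1    2    3    4    5    6    7    8
a[i]   10   10   22    6   20   20    7    4    7
L[i]    1    1    2    1    2    2    2    1    2

2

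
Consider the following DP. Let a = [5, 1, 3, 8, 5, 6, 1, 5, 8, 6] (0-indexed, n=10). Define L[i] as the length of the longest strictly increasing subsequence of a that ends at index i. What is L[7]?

3

   i    0    1    2    3    4    5    6    7    8    9
a[i]    5    1    3    8    5    6    1    5    8    6
L[i]    1    1    2    3    3    4    1    3    5    4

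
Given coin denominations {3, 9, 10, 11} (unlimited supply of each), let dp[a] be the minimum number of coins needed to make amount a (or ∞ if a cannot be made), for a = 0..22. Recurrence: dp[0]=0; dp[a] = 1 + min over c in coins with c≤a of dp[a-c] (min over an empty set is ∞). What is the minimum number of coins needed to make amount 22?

2

 a  0  1  2  3  4  5  6  7  8  9 10 11 12 13 14 15 16 17 18 19 20 21 22
dp  0  -  -  1  -  -  2  -  -  1  1  1  2  2  2  3  3  3  2  2  2  2  2
(- denotes ∞ / unreachable)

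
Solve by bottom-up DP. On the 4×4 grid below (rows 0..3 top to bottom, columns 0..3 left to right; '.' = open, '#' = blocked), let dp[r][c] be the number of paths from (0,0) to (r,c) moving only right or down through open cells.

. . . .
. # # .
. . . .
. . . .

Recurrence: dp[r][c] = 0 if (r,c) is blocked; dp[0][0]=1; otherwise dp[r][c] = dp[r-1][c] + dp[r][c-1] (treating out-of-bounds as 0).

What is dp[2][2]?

r\c   0   1   2   3
  0   1   1   1   1
  1   1   0   0   1
  2   1   1   1   2
  3   1   2   3   5

1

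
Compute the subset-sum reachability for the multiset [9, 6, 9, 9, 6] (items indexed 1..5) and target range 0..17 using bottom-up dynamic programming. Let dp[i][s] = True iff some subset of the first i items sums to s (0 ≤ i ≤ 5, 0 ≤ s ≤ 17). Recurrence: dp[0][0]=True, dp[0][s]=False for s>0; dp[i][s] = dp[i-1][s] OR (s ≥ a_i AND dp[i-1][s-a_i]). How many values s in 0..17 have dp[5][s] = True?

5

i\s   0   1   2   3   4   5   6   7   8   9  10  11  12  13  14  15  16  17
  0   T   F   F   F   F   F   F   F   F   F   F   F   F   F   F   F   F   F
  1   T   F   F   F   F   F   F   F   F   T   F   F   F   F   F   F   F   F
  2   T   F   F   F   F   F   T   F   F   T   F   F   F   F   F   T   F   F
  3   T   F   F   F   F   F   T   F   F   T   F   F   F   F   F   T   F   F
  4   T   F   F   F   F   F   T   F   F   T   F   F   F   F   F   T   F   F
  5   T   F   F   F   F   F   T   F   F   T   F   F   T   F   F   T   F   F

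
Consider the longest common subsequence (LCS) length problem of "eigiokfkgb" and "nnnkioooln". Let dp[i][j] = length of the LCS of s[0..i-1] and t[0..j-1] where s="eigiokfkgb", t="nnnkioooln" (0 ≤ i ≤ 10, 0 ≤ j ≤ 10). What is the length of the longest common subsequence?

   ''  n  n  n  k  i  o  o  o  l  n
''  0  0  0  0  0  0  0  0  0  0  0
 e  0  0  0  0  0  0  0  0  0  0  0
 i  0  0  0  0  0  1  1  1  1  1  1
 g  0  0  0  0  0  1  1  1  1  1  1
 i  0  0  0  0  0  1  1  1  1  1  1
 o  0  0  0  0  0  1  2  2  2  2  2
 k  0  0  0  0  1  1  2  2  2  2  2
 f  0  0  0  0  1  1  2  2  2  2  2
 k  0  0  0  0  1  1  2  2  2  2  2
 g  0  0  0  0  1  1  2  2  2  2  2
 b  0  0  0  0  1  1  2  2  2  2  2

2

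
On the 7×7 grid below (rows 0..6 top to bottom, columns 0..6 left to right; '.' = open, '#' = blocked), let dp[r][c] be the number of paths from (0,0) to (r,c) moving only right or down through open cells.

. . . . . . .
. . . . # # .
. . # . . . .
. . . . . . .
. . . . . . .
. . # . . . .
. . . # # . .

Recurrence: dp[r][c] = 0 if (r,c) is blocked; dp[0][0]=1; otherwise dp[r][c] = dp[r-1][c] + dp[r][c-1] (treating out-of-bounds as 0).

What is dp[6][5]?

r\c   0   1   2   3   4   5   6
  0   1   1   1   1   1   1   1
  1   1   2   3   4   0   0   1
  2   1   3   0   4   4   4   5
  3   1   4   4   8  12  16  21
  4   1   5   9  17  29  45  66
  5   1   6   0  17  46  91 157
  6   1   7   7   0   0  91 248

91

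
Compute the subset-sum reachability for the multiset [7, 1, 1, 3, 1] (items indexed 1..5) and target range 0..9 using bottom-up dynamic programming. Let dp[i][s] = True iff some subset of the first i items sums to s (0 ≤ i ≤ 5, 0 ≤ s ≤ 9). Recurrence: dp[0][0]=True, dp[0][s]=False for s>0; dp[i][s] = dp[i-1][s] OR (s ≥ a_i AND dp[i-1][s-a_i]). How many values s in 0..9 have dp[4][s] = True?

9

i\s   0   1   2   3   4   5   6   7   8   9
  0   T   F   F   F   F   F   F   F   F   F
  1   T   F   F   F   F   F   F   T   F   F
  2   T   T   F   F   F   F   F   T   T   F
  3   T   T   T   F   F   F   F   T   T   T
  4   T   T   T   T   T   T   F   T   T   T
  5   T   T   T   T   T   T   T   T   T   T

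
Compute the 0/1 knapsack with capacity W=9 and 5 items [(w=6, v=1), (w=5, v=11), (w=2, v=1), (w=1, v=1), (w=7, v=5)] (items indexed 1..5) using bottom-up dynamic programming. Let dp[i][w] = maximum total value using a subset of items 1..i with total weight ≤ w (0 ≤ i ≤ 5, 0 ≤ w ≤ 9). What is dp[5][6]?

i\w   0   1   2   3   4   5   6   7   8   9
  0   0   0   0   0   0   0   0   0   0   0
  1   0   0   0   0   0   0   1   1   1   1
  2   0   0   0   0   0  11  11  11  11  11
  3   0   0   1   1   1  11  11  12  12  12
  4   0   1   1   2   2  11  12  12  13  13
  5   0   1   1   2   2  11  12  12  13  13

12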